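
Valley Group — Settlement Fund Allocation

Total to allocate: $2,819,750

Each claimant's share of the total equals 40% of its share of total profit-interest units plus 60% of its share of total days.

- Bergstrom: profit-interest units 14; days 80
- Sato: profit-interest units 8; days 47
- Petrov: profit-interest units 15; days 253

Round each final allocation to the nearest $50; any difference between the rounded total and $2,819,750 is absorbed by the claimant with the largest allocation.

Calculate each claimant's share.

Totals — profit-interest units 37, days 380.
Composite weights (40% profit-interest units + 60% days): Bergstrom 0.2777; Sato 0.1607; Petrov 0.5616.
Raw shares: Bergstrom 782,951.92; Sato 453,125.40; Petrov 1,583,672.68.
At nearest $50: Bergstrom $782,950; Sato $453,150; Petrov $1,583,650. Sum = $2,819,750.
Sum already equals the total — no adjustment.

Bergstrom: $782,950; Sato: $453,150; Petrov: $1,583,650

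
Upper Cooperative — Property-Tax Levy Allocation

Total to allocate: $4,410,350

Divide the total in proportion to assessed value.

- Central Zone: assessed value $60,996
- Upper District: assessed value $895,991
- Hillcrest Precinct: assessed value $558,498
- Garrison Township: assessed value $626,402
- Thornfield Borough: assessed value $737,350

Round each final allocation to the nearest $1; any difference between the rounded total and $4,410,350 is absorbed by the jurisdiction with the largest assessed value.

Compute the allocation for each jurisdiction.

Combined assessed value = 60,996 + 895,991 + 558,498 + 626,402 + 737,350 = 2,879,237.
Proportional shares: Central Zone 93,432.29; Upper District 1,372,458.71; Hillcrest Precinct 855,494.58; Garrison Township 959,508.39; Thornfield Borough 1,129,456.02.
Rounded to nearest $1: Central Zone $93,432; Upper District $1,372,459; Hillcrest Precinct $855,495; Garrison Township $959,508; Thornfield Borough $1,129,456. Sum = $4,410,350.
Sum already equals the total — no adjustment.

Central Zone: $93,432 | Upper District: $1,372,459 | Hillcrest Precinct: $855,495 | Garrison Township: $959,508 | Thornfield Borough: $1,129,456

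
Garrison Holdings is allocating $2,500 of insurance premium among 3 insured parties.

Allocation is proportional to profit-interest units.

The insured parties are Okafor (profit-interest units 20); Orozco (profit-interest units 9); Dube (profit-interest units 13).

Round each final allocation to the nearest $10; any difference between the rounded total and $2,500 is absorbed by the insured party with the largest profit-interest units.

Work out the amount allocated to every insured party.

Combined profit-interest units = 20 + 9 + 13 = 42.
Proportional shares: Okafor 1,190.48; Orozco 535.71; Dube 773.81.
At nearest $10: Okafor $1,190; Orozco $540; Dube $770. Sum = $2,500.
No rounding difference to absorb.

Okafor: $1,190 | Orozco: $540 | Dube: $770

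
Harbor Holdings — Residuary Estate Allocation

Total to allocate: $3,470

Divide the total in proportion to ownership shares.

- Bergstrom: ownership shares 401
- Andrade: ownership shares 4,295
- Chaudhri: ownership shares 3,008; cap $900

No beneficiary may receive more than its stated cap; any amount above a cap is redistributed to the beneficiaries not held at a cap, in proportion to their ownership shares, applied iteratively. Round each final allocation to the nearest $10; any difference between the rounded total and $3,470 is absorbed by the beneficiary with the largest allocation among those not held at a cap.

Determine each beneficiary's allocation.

Bergstrom: $220 · Andrade: $2,350 · Chaudhri: $900

Ownership shares total: 7,704.
Unconstrained shares: Bergstrom 180.62; Andrade 1,934.53; Chaudhri 1,354.85.
Capped: Chaudhri ($900); balance $2,570 reallocated over remaining ownership shares 4,696.
Shares after redistribution: Bergstrom 219.46 → $220; Andrade 2,350.54 → $2,350.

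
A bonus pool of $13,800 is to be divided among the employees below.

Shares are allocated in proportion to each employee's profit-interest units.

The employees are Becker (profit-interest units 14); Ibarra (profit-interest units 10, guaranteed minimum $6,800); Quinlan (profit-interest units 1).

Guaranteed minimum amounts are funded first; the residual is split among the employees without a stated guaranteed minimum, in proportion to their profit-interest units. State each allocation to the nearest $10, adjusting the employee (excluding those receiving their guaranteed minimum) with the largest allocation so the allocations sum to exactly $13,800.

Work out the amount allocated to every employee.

Minimums first: Ibarra $6,800. Balance $7,000.
Balance split over remaining profit-interest units 15: Becker 6,533.33 → $6,530; Quinlan 466.67 → $470.

Becker: $6,530 | Ibarra: $6,800 | Quinlan: $470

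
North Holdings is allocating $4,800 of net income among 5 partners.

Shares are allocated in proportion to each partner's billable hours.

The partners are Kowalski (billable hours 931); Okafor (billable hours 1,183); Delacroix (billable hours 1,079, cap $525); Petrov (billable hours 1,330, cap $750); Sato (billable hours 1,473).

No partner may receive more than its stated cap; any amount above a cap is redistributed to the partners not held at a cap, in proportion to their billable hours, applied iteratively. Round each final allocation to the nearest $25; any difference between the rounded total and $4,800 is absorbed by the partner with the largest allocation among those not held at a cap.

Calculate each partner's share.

Kowalski: $925 | Okafor: $1,175 | Delacroix: $525 | Petrov: $750 | Sato: $1,425

Sum of billable hours: 5,996.
Pro-rata shares before constraints: Kowalski 745.30; Okafor 947.03; Delacroix 863.78; Petrov 1,064.71; Sato 1,179.19.
Held at cap: Delacroix ($525), Petrov ($750); balance $3,525 reallocated over remaining billable hours 3,587.
Redistributed shares: Kowalski 914.91 → $925; Okafor 1,162.55 → $1,175; Sato 1,447.54 → $1,450.
Rounding difference −$25 applied to Sato → $1,425.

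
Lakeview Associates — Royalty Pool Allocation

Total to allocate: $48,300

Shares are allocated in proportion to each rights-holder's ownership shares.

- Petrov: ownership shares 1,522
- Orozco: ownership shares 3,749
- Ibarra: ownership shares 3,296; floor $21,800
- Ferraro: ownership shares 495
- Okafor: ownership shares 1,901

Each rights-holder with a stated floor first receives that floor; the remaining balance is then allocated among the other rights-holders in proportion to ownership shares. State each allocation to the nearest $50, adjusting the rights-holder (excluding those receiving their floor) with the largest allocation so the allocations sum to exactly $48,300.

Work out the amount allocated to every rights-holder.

Petrov: $5,250 · Orozco: $13,000 · Ibarra: $21,800 · Ferraro: $1,700 · Okafor: $6,550

Guaranteed amounts: Ibarra $21,800. Remaining pool $26,500.
Remaining pool split over remaining ownership shares 7,667: Petrov 5,260.60 → $5,250; Orozco 12,957.94 → $12,950; Ferraro 1,710.90 → $1,700; Okafor 6,570.56 → $6,550.
Rounding difference +$50 applied to Orozco → $13,000.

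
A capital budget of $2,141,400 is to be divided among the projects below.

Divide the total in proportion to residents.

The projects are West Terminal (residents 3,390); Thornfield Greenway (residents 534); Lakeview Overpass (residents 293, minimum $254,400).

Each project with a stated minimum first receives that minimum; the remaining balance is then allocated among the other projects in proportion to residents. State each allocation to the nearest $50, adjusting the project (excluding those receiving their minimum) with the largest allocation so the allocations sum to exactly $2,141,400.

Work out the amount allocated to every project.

West Terminal: $1,630,200 | Thornfield Greenway: $256,800 | Lakeview Overpass: $254,400

Fund the minimums — Lakeview Overpass $254,400. Residual $1,887,000.
Residual split over remaining residents 3,924: West Terminal 1,630,206.42 → $1,630,200; Thornfield Greenway 256,793.58 → $256,800.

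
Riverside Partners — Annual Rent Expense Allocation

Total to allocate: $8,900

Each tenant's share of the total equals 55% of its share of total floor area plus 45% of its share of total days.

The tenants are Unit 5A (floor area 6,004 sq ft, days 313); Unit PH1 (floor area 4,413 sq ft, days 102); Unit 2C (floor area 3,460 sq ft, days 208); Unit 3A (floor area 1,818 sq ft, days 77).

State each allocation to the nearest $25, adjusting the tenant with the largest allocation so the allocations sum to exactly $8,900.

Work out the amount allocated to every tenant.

Floor area total 15,695; days total 700.
Blended shares (55% floor area + 45% days): Unit 5A 0.4116; Unit PH1 0.2202; Unit 2C 0.2550; Unit 3A 0.1132.
Proportional shares: Unit 5A 3,663.35; Unit PH1 1,959.92; Unit 2C 2,269.17; Unit 3A 1,007.55.
Rounded to nearest $25: Unit 5A $3,675; Unit PH1 $1,950; Unit 2C $2,275; Unit 3A $1,000. Sum = $8,900.
Rounded total matches; no reconciliation needed.

Unit 5A: $3,675; Unit PH1: $1,950; Unit 2C: $2,275; Unit 3A: $1,000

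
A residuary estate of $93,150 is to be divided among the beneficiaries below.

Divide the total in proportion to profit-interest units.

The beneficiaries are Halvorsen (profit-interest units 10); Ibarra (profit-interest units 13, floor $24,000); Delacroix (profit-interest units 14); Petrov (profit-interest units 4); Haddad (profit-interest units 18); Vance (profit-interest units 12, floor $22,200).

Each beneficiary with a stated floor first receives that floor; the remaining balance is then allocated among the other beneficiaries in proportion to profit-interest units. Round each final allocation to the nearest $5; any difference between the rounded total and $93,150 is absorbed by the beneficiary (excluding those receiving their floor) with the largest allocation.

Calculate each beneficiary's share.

Halvorsen: $10,205 · Ibarra: $24,000 · Delacroix: $14,290 · Petrov: $4,085 · Haddad: $18,370 · Vance: $22,200

Minimums first: Ibarra $24,000; Vance $22,200. Balance $46,950.
Balance split over remaining profit-interest units 46: Halvorsen 10,206.52 → $10,205; Delacroix 14,289.13 → $14,290; Petrov 4,082.61 → $4,085; Haddad 18,371.74 → $18,370.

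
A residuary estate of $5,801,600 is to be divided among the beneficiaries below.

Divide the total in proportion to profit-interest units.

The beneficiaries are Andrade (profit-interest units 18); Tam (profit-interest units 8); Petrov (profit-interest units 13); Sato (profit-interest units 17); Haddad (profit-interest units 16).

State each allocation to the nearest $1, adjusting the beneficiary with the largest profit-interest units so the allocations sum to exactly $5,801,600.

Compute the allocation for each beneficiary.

Profit-interest units total: 18 + 8 + 13 + 17 + 16 = 72.
Proportional shares: Andrade 1,450,400.00; Tam 644,622.22; Petrov 1,047,511.11; Sato 1,369,822.22; Haddad 1,289,244.44.
Rounded to nearest $1: Andrade $1,450,400; Tam $644,622; Petrov $1,047,511; Sato $1,369,822; Haddad $1,289,244. Sum = $5,801,599.
Difference $5,801,600 − $5,801,599 = +$1 applied to largest profit-interest units (Andrade): Andrade becomes $1,450,401.

Andrade: $1,450,401 | Tam: $644,622 | Petrov: $1,047,511 | Sato: $1,369,822 | Haddad: $1,289,244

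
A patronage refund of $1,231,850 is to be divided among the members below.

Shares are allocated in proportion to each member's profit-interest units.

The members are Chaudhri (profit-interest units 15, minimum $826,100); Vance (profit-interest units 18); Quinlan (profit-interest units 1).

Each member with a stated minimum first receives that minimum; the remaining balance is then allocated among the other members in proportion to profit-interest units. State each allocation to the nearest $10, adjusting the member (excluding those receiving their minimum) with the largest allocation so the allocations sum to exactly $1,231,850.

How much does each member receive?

Chaudhri: $826,100 | Vance: $384,390 | Quinlan: $21,360

Minimums first: Chaudhri $826,100. Balance $405,750.
Balance split over remaining profit-interest units 19: Vance 384,394.74 → $384,390; Quinlan 21,355.26 → $21,360.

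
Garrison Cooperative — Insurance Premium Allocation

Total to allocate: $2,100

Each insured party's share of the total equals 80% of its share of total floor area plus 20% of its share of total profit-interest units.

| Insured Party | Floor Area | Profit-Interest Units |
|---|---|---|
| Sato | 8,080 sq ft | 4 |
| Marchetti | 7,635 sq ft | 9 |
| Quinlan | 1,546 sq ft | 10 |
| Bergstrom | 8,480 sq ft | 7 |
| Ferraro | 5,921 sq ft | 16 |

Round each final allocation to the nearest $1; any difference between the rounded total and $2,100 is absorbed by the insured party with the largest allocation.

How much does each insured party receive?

Sato: $465 | Marchetti: $487 | Quinlan: $173 | Bergstrom: $515 | Ferraro: $460

Totals — floor area 31,662, profit-interest units 46.
Combined weights (80% floor area + 20% profit-interest units): Sato 0.2215; Marchetti 0.2320; Quinlan 0.0825; Bergstrom 0.2447; Ferraro 0.2192.
Raw shares: Sato 465.25; Marchetti 487.29; Quinlan 173.34; Bergstrom 513.87; Ferraro 460.26.
After rounding ($1): Sato $465; Marchetti $487; Quinlan $173; Bergstrom $514; Ferraro $460. Sum = $2,099.
Difference $2,100 − $2,099 = +$1 applied to largest allocation (Bergstrom): Bergstrom becomes $515.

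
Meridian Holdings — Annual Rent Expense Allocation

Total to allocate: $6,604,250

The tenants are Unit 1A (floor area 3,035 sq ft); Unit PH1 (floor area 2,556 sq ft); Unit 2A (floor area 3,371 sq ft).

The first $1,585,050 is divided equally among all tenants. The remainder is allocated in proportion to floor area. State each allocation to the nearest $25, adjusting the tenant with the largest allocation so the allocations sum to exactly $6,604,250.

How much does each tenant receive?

First tranche $1,585,050 split equally: $528,350 each.
Remainder $5,019,200 by floor area (total 8,962): Unit 1A 1,699,762.55 → $1,699,775; Unit PH1 1,431,496.90 → $1,431,500; Unit 2A 1,887,940.55 → $1,887,950.
Rounding difference −$25 on remainder applied to Unit 2A.
Totals: Unit 1A $528,350 + $1,699,775 = $2,228,125; Unit PH1 $528,350 + $1,431,500 = $1,959,850; Unit 2A $528,350 + $1,887,925 = $2,416,275.

Unit 1A: $2,228,125 | Unit PH1: $1,959,850 | Unit 2A: $2,416,275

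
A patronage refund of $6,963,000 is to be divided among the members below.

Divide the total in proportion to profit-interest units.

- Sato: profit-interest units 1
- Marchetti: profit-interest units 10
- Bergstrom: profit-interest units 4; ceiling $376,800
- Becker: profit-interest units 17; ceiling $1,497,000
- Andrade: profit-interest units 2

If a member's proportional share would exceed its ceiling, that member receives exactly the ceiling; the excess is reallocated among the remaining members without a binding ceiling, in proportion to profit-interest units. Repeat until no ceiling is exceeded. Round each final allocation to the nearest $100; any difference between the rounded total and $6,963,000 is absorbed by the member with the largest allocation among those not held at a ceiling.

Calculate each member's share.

Profit-interest units total: 34.
Unconstrained shares: Sato 204,794.12; Marchetti 2,047,941.18; Bergstrom 819,176.47; Becker 3,481,500.00; Andrade 409,588.24.
Capped: Bergstrom ($376,800), Becker ($1,497,000); remaining pool $5,089,200 reallocated over remaining profit-interest units 13.
Remaining shares: Sato 391,476.92 → $391,500; Marchetti 3,914,769.23 → $3,914,800; Andrade 782,953.85 → $783,000.
Rounding difference −$100 applied to Marchetti → $3,914,700.

Sato: $391,500 | Marchetti: $3,914,700 | Bergstrom: $376,800 | Becker: $1,497,000 | Andrade: $783,000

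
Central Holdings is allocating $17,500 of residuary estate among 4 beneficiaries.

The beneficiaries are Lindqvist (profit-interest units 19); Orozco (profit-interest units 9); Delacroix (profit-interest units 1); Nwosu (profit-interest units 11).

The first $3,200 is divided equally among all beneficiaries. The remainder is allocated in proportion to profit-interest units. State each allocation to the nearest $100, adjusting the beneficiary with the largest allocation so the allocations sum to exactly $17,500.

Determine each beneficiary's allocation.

Equal tier: $3,200 ÷ 4 = $800 apiece.
Remainder $14,300 by profit-interest units (total 40): Lindqvist 6,792.50 → $6,800; Orozco 3,217.50 → $3,200; Delacroix 357.50 → $400; Nwosu 3,932.50 → $3,900.
Totals: Lindqvist $800 + $6,800 = $7,600; Orozco $800 + $3,200 = $4,000; Delacroix $800 + $400 = $1,200; Nwosu $800 + $3,900 = $4,700.

Lindqvist: $7,600 | Orozco: $4,000 | Delacroix: $1,200 | Nwosu: $4,700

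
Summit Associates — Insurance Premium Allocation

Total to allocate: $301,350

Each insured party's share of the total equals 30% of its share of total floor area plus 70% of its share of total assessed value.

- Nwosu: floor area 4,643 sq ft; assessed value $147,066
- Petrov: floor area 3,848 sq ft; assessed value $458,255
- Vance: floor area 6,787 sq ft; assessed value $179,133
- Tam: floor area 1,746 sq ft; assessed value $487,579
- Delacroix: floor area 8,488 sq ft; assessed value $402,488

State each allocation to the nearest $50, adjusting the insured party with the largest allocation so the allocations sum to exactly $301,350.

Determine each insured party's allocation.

Nwosu: $35,000 · Petrov: $71,350 · Vance: $46,600 · Tam: $67,600 · Delacroix: $80,800

Floor area total 25,512; assessed value total 1,674,521.
Composite weights (30% floor area + 70% assessed value): Nwosu 0.1161; Petrov 0.2368; Vance 0.1547; Tam 0.2244; Delacroix 0.2681.
Proportional shares: Nwosu 34,979.45; Petrov 71,363.79; Vance 46,616.58; Tam 67,609.13; Delacroix 80,781.06.
At nearest $50: Nwosu $35,000; Petrov $71,350; Vance $46,600; Tam $67,600; Delacroix $80,800. Sum = $301,350.
Rounded total matches; no reconciliation needed.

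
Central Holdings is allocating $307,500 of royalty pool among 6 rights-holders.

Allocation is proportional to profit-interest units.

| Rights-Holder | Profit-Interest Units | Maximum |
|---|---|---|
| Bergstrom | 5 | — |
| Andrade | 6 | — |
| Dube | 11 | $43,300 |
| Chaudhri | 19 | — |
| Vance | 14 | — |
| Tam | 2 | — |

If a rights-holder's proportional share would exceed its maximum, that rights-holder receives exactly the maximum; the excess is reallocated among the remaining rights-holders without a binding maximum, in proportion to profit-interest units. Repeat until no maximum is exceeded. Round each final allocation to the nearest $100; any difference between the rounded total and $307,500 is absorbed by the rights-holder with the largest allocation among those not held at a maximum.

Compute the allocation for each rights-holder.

Bergstrom: $28,700; Andrade: $34,500; Dube: $43,300; Chaudhri: $109,100; Vance: $80,400; Tam: $11,500

Combined profit-interest units = 57.
Proportional shares (ignoring caps): Bergstrom 26,973.68; Andrade 32,368.42; Dube 59,342.11; Chaudhri 102,500.00; Vance 75,526.32; Tam 10,789.47.
Held at cap: Dube ($43,300); balance $264,200 reallocated over remaining profit-interest units 46.
Redistributed shares: Bergstrom 28,717.39 → $28,700; Andrade 34,460.87 → $34,500; Chaudhri 109,126.09 → $109,100; Vance 80,408.70 → $80,400; Tam 11,486.96 → $11,500.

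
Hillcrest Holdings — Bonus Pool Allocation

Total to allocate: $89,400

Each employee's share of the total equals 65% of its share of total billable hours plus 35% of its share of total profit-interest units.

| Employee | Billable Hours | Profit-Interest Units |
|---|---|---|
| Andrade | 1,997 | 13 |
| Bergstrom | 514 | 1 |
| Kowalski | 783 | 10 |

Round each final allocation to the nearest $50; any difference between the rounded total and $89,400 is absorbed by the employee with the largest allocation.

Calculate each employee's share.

Andrade: $52,200; Bergstrom: $10,350; Kowalski: $26,850

Billable hours total 3,294; profit-interest units total 24.
Combined weights (65% billable hours + 35% profit-interest units): Andrade 0.5836; Bergstrom 0.1160; Kowalski 0.3003.
Pro-rata amounts: Andrade 52,178.16; Bergstrom 10,371.31; Kowalski 26,850.53.
At nearest $50: Andrade $52,200; Bergstrom $10,350; Kowalski $26,850. Sum = $89,400.
Rounded total matches; no reconciliation needed.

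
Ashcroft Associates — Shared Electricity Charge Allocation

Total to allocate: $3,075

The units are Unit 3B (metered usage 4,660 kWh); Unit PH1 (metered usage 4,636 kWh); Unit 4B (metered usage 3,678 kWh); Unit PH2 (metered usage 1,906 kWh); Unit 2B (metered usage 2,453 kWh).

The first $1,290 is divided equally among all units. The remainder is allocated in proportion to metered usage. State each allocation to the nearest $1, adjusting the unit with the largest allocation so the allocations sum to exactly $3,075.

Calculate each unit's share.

Equal tier: $1,290 ÷ 5 = $258 apiece.
Remainder $1,785 by metered usage (total 17,333): Unit 3B 479.90 → $480; Unit PH1 477.43 → $477; Unit 4B 378.77 → $379; Unit PH2 196.29 → $196; Unit 2B 252.62 → $253.
Totals: Unit 3B $258 + $480 = $738; Unit PH1 $258 + $477 = $735; Unit 4B $258 + $379 = $637; Unit PH2 $258 + $196 = $454; Unit 2B $258 + $253 = $511.

Unit 3B: $738 | Unit PH1: $735 | Unit 4B: $637 | Unit PH2: $454 | Unit 2B: $511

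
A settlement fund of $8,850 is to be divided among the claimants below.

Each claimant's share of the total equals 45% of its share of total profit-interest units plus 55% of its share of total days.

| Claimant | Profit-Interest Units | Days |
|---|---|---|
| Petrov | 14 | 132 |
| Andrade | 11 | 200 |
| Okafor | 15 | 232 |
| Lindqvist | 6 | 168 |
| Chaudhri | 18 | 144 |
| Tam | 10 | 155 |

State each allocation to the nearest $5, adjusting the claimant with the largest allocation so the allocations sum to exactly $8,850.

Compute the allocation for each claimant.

Petrov: $1,375 | Andrade: $1,535 | Okafor: $1,905 | Lindqvist: $1,115 | Chaudhri: $1,650 | Tam: $1,270

Totals — profit-interest units 74, days 1,031.
Combined weights (45% profit-interest units + 55% days): Petrov 0.1556; Andrade 0.1736; Okafor 0.2150; Lindqvist 0.1261; Chaudhri 0.1863; Tam 0.1435.
Proportional shares: Petrov 1,376.64; Andrade 1,536.22; Okafor 1,902.57; Lindqvist 1,116.06; Chaudhri 1,648.56; Tam 1,269.95.
At nearest $5: Petrov $1,375; Andrade $1,535; Okafor $1,905; Lindqvist $1,115; Chaudhri $1,650; Tam $1,270. Sum = $8,850.
No rounding difference to absorb.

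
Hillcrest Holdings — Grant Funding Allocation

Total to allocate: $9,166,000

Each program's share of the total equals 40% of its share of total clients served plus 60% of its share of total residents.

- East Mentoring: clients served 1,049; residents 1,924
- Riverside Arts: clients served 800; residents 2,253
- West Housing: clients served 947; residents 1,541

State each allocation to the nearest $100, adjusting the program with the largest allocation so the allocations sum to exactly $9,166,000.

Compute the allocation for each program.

East Mentoring: $3,226,100; Riverside Arts: $3,216,000; West Housing: $2,723,900

Totals — clients served 2,796, residents 5,718.
Composite weights (40% clients served + 60% residents): East Mentoring 0.3520; Riverside Arts 0.3509; West Housing 0.2972.
Pro-rata amounts: East Mentoring 3,226,068.14; Riverside Arts 3,215,987.76; West Housing 2,723,944.10.
Rounded to nearest $100: East Mentoring $3,226,100; Riverside Arts $3,216,000; West Housing $2,723,900. Sum = $9,166,000.
Rounded total matches; no reconciliation needed.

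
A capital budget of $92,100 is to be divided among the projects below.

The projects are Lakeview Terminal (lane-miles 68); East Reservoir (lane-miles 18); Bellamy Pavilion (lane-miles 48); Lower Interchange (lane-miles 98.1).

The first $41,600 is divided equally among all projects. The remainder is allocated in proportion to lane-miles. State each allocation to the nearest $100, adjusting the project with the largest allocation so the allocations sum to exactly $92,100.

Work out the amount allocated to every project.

First tranche $41,600 split equally: $10,400 each.
Remainder $50,500 by lane-miles (total 232.1): Lakeview Terminal 14,795.35 → $14,800; East Reservoir 3,916.42 → $3,900; Bellamy Pavilion 10,443.77 → $10,400; Lower Interchange 21,344.46 → $21,300.
Rounding difference +$100 on remainder applied to Lower Interchange.
Totals: Lakeview Terminal $10,400 + $14,800 = $25,200; East Reservoir $10,400 + $3,900 = $14,300; Bellamy Pavilion $10,400 + $10,400 = $20,800; Lower Interchange $10,400 + $21,400 = $31,800.

Lakeview Terminal: $25,200; East Reservoir: $14,300; Bellamy Pavilion: $20,800; Lower Interchange: $31,800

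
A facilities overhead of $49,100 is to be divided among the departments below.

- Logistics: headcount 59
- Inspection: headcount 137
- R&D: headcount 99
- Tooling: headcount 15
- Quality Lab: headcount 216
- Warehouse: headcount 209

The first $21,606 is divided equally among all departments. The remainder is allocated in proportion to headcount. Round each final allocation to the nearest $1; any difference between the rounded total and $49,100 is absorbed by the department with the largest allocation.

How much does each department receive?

Equal tier: $21,606 ÷ 6 = $3,601 apiece.
Remainder $27,494 by headcount (total 735): Logistics 2,207.00 → $2,207; Inspection 5,124.73 → $5,125; R&D 3,703.27 → $3,703; Tooling 561.10 → $561; Quality Lab 8,079.87 → $8,080; Warehouse 7,818.02 → $7,818.
Totals: Logistics $3,601 + $2,207 = $5,808; Inspection $3,601 + $5,125 = $8,726; R&D $3,601 + $3,703 = $7,304; Tooling $3,601 + $561 = $4,162; Quality Lab $3,601 + $8,080 = $11,681; Warehouse $3,601 + $7,818 = $11,419.

Logistics: $5,808 · Inspection: $8,726 · R&D: $7,304 · Tooling: $4,162 · Quality Lab: $11,681 · Warehouse: $11,419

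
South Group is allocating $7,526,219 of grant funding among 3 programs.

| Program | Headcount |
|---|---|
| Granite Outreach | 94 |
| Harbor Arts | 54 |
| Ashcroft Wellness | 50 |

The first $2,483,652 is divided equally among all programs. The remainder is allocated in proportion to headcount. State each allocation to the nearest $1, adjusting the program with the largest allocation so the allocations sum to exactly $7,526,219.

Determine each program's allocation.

First tranche $2,483,652 split equally: $827,884 each.
Remainder $5,042,567 by headcount (total 198): Granite Outreach 2,393,945.95 → $2,393,946; Harbor Arts 1,375,245.55 → $1,375,246; Ashcroft Wellness 1,273,375.51 → $1,273,376.
Rounding difference −$1 on remainder applied to Granite Outreach.
Totals: Granite Outreach $827,884 + $2,393,945 = $3,221,829; Harbor Arts $827,884 + $1,375,246 = $2,203,130; Ashcroft Wellness $827,884 + $1,273,376 = $2,101,260.

Granite Outreach: $3,221,829 · Harbor Arts: $2,203,130 · Ashcroft Wellness: $2,101,260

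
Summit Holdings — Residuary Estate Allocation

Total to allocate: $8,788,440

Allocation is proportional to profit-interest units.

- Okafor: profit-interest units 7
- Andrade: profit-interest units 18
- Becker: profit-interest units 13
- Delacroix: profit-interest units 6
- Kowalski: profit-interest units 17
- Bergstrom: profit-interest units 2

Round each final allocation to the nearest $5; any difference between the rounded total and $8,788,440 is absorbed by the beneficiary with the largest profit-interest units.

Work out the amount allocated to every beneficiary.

Profit-interest units total: 63.
Raw shares: Okafor 7/63 × $8,788,440 = 976,493.33; Andrade 18/63 × $8,788,440 = 2,510,982.86; Becker 13/63 × $8,788,440 = 1,813,487.62; Delacroix 6/63 × $8,788,440 = 836,994.29; Kowalski 17/63 × $8,788,440 = 2,371,483.81; Bergstrom 2/63 × $8,788,440 = 278,998.10.
At nearest $5: Okafor $976,495; Andrade $2,510,985; Becker $1,813,490; Delacroix $836,995; Kowalski $2,371,485; Bergstrom $279,000. Sum = $8,788,450.
Difference $8,788,440 − $8,788,450 = −$10 applied to largest profit-interest units (Andrade): Andrade becomes $2,510,975.

Okafor: $976,495 · Andrade: $2,510,975 · Becker: $1,813,490 · Delacroix: $836,995 · Kowalski: $2,371,485 · Bergstrom: $279,000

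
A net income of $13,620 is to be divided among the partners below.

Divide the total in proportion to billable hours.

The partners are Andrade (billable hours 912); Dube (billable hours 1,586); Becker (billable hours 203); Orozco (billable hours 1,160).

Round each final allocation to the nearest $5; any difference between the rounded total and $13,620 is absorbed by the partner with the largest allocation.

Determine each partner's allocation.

Total billable hours = 3,861.
Proportional shares: Andrade 912/3,861 × $13,620 = 3,217.16; Dube 1,586/3,861 × $13,620 = 5,594.75; Becker 203/3,861 × $13,620 = 716.10; Orozco 1,160/3,861 × $13,620 = 4,092.00.
Rounded to nearest $5: Andrade $3,215; Dube $5,595; Becker $715; Orozco $4,090. Sum = $13,615.
Difference $13,620 − $13,615 = +$5 applied to largest allocation (Dube): Dube becomes $5,600.

Andrade: $3,215 · Dube: $5,600 · Becker: $715 · Orozco: $4,090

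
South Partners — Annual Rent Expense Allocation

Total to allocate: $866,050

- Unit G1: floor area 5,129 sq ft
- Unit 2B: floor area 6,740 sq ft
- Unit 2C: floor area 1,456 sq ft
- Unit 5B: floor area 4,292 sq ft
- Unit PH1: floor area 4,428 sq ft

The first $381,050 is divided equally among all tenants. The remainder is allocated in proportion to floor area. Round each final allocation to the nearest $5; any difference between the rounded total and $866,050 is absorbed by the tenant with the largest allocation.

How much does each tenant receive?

Unit G1: $189,050; Unit 2B: $224,490; Unit 2C: $108,245; Unit 5B: $170,635; Unit PH1: $173,630

Equal tier: $381,050 ÷ 5 = $76,210 apiece.
Remainder $485,000 by floor area (total 22,045): Unit G1 112,840.33 → $112,840; Unit 2B 148,283.06 → $148,285; Unit 2C 32,032.66 → $32,035; Unit 5B 94,425.95 → $94,425; Unit PH1 97,418.01 → $97,420.
Rounding difference −$5 on remainder applied to Unit 2B.
Totals: Unit G1 $76,210 + $112,840 = $189,050; Unit 2B $76,210 + $148,280 = $224,490; Unit 2C $76,210 + $32,035 = $108,245; Unit 5B $76,210 + $94,425 = $170,635; Unit PH1 $76,210 + $97,420 = $173,630.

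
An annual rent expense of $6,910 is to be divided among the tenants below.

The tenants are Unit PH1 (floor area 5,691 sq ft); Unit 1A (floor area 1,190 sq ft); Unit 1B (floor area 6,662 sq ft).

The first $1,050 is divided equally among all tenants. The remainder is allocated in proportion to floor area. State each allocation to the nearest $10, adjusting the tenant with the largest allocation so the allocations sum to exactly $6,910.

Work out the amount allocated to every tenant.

Equal tier: $1,050 ÷ 3 = $350 apiece.
Remainder $5,860 by floor area (total 13,543): Unit PH1 2,462.47 → $2,460; Unit 1A 514.91 → $510; Unit 1B 2,882.62 → $2,880.
Rounding difference +$10 on remainder applied to Unit 1B.
Totals: Unit PH1 $350 + $2,460 = $2,810; Unit 1A $350 + $510 = $860; Unit 1B $350 + $2,890 = $3,240.

Unit PH1: $2,810; Unit 1A: $860; Unit 1B: $3,240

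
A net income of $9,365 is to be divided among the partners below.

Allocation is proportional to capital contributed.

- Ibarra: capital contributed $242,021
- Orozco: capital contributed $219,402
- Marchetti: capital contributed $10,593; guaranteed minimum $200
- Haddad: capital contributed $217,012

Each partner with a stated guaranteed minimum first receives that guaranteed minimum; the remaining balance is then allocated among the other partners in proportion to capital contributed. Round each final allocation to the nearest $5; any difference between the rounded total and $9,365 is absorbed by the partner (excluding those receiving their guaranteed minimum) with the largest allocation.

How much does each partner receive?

Ibarra: $3,270; Orozco: $2,965; Marchetti: $200; Haddad: $2,930

Fund the minimums — Marchetti $200. Residual $9,165.
Residual split over remaining capital contributed 678,435: Ibarra 3,269.47 → $3,270; Orozco 2,963.91 → $2,965; Haddad 2,931.62 → $2,930.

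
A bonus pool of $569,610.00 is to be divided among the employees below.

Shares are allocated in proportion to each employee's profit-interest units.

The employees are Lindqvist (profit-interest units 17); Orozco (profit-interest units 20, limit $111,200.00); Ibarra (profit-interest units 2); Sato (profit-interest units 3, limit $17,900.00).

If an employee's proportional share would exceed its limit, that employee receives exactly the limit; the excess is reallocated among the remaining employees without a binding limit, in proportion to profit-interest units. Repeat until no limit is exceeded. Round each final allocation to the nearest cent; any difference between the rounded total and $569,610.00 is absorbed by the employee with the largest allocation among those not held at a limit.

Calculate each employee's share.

Lindqvist: $394,140.53 · Orozco: $111,200.00 · Ibarra: $46,369.47 · Sato: $17,900.00

Total profit-interest units = 42.
Pro-rata shares before constraints: Lindqvist 230,556.4286; Orozco 271,242.8571; Ibarra 27,124.2857; Sato 40,686.4286.
Held at cap: Orozco ($111,200.00), Sato ($17,900.00); remaining pool $440,510.00 reallocated over remaining profit-interest units 19.
Shares after redistribution: Lindqvist 394,140.5263 → $394,140.53; Ibarra 46,369.4737 → $46,369.47.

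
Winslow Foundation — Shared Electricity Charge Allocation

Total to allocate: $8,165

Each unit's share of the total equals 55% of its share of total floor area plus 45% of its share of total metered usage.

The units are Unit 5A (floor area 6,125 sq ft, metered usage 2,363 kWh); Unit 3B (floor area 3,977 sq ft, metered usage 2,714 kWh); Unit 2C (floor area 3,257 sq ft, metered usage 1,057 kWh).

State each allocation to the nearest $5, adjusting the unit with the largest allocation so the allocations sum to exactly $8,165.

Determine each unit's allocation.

Unit 5A: $3,470; Unit 3B: $2,965; Unit 2C: $1,730

Totals — floor area 13,359, metered usage 6,134.
Combined weights (55% floor area + 45% metered usage): Unit 5A 0.4255; Unit 3B 0.3628; Unit 2C 0.2116.
Raw shares: Unit 5A 3,474.41; Unit 3B 2,962.58; Unit 2C 1,728.01.
After rounding ($5): Unit 5A $3,475; Unit 3B $2,965; Unit 2C $1,730. Sum = $8,170.
Difference $8,165 − $8,170 = −$5 applied to largest allocation (Unit 5A): Unit 5A becomes $3,470.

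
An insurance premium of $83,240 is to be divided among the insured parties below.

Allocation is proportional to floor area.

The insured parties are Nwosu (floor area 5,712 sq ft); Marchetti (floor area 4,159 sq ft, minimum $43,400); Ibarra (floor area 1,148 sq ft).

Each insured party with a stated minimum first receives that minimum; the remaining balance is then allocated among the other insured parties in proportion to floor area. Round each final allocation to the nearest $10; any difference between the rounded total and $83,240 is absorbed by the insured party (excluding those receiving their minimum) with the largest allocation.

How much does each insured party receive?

Guaranteed amounts: Marchetti $43,400. Residual $39,840.
Residual split over remaining floor area 6,860: Nwosu 33,172.90 → $33,170; Ibarra 6,667.10 → $6,670.

Nwosu: $33,170 · Marchetti: $43,400 · Ibarra: $6,670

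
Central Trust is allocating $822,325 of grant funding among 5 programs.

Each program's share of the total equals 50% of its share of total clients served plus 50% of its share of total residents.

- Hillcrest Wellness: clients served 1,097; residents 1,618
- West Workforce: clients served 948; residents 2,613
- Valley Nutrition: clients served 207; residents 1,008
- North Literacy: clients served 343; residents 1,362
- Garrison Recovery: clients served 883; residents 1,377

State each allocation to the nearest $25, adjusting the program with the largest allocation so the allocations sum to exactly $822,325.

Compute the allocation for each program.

Clients served total 3,478; residents total 7,978.
Combined weights (50% clients served + 50% residents): Hillcrest Wellness 0.2591; West Workforce 0.3000; Valley Nutrition 0.0929; North Literacy 0.1347; Garrison Recovery 0.2132.
Pro-rata amounts: Hillcrest Wellness 213,072.17; West Workforce 246,737.03; Valley Nutrition 76,420.48; North Literacy 110,742.25; Garrison Recovery 175,353.07.
After rounding ($25): Hillcrest Wellness $213,075; West Workforce $246,725; Valley Nutrition $76,425; North Literacy $110,750; Garrison Recovery $175,350. Sum = $822,325.
Rounded total matches; no reconciliation needed.

Hillcrest Wellness: $213,075 · West Workforce: $246,725 · Valley Nutrition: $76,425 · North Literacy: $110,750 · Garrison Recovery: $175,350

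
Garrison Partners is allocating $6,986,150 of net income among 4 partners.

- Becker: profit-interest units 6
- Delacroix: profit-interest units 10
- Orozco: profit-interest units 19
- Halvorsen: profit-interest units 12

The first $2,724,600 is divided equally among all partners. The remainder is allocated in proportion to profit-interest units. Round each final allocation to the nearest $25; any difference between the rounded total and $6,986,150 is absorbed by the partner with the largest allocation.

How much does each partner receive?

Equal tier: $2,724,600 ÷ 4 = $681,150 apiece.
Remainder $4,261,550 by profit-interest units (total 47): Becker 544,027.66 → $544,025; Delacroix 906,712.77 → $906,725; Orozco 1,722,754.26 → $1,722,750; Halvorsen 1,088,055.32 → $1,088,050.
Totals: Becker $681,150 + $544,025 = $1,225,175; Delacroix $681,150 + $906,725 = $1,587,875; Orozco $681,150 + $1,722,750 = $2,403,900; Halvorsen $681,150 + $1,088,050 = $1,769,200.

Becker: $1,225,175; Delacroix: $1,587,875; Orozco: $2,403,900; Halvorsen: $1,769,200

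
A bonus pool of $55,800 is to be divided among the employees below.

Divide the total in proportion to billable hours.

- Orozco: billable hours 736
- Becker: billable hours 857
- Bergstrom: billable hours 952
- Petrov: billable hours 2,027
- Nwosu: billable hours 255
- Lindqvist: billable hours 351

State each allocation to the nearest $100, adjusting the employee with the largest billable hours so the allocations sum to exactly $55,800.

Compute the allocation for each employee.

Orozco: $7,900 | Becker: $9,200 | Bergstrom: $10,300 | Petrov: $21,900 | Nwosu: $2,700 | Lindqvist: $3,800

Billable hours total: 5,178.
Raw shares: Orozco 736/5,178 × $55,800 = 7,931.40; Becker 857/5,178 × $55,800 = 9,235.34; Bergstrom 952/5,178 × $55,800 = 10,259.10; Petrov 2,027/5,178 × $55,800 = 21,843.68; Nwosu 255/5,178 × $55,800 = 2,747.97; Lindqvist 351/5,178 × $55,800 = 3,782.50.
Rounded to nearest $100: Orozco $7,900; Becker $9,200; Bergstrom $10,300; Petrov $21,800; Nwosu $2,700; Lindqvist $3,800. Sum = $55,700.
Difference $55,800 − $55,700 = +$100 applied to largest billable hours (Petrov): Petrov becomes $21,900.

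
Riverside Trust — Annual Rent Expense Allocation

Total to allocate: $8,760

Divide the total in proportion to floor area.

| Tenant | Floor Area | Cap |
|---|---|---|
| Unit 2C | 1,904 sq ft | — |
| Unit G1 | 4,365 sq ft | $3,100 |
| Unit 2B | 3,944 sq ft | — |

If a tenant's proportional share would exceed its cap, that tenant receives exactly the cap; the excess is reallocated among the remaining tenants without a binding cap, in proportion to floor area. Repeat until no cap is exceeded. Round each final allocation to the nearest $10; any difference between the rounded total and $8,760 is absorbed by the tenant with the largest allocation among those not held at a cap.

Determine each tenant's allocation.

Unit 2C: $1,840 | Unit G1: $3,100 | Unit 2B: $3,820

Floor area total: 10,213.
Pro-rata shares before constraints: Unit 2C 1,633.12; Unit G1 3,743.99; Unit 2B 3,382.89.
Capped: Unit G1 ($3,100); balance $5,660 reallocated over remaining floor area 5,848.
Shares after redistribution: Unit 2C 1,842.79 → $1,840; Unit 2B 3,817.21 → $3,820.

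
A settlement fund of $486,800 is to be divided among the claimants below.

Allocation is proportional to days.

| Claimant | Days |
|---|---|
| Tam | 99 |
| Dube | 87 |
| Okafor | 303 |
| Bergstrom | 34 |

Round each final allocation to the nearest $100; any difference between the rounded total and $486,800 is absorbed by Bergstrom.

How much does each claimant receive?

Sum of days: 523.
Raw shares: Tam 99/523 × $486,800 = 92,147.61; Dube 87/523 × $486,800 = 80,978.20; Okafor 303/523 × $486,800 = 282,027.53; Bergstrom 34/523 × $486,800 = 31,646.65.
After rounding ($100): Tam $92,100; Dube $81,000; Okafor $282,000; Bergstrom $31,600. Sum = $486,700.
Difference $486,800 − $486,700 = +$100 applied to Bergstrom: Bergstrom becomes $31,700.

Tam: $92,100 | Dube: $81,000 | Okafor: $282,000 | Bergstrom: $31,700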